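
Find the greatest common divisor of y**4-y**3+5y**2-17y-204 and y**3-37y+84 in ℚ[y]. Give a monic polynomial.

y-4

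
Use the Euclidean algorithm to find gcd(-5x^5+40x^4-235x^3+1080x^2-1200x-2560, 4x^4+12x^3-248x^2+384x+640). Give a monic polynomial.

Apply the Euclidean algorithm:
  -5x^5+40x^4-235x^3+1080x^2-1200x-2560 = (-(5/4)x+55/4)(4x^4+12x^3-248x^2+384x+640) + (-710x^3+4970x^2-5680x-11360)
  4x^4+12x^3-248x^2+384x+640 = (-(2/355)x-4/71)(-710x^3+4970x^2-5680x-11360) + (0)
Last nonzero remainder: -710x^3+4970x^2-5680x-11360. Dividing through by -710 gives the monic gcd x^3-7x^2+8x+16.

x^3-7x^2+8x+16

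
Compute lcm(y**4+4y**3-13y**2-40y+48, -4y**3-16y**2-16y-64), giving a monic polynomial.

y**6+4y**5-9y**4-24y**3-4y**2-160y+192

Euclidean algorithm in ℚ[y]:
  y**4+4y**3-13y**2-40y+48 = (-(1/4)y)(-4y**3-16y**2-16y-64) + (-17y**2-56y+48)
  -4y**3-16y**2-16y-64 = ((4/17)y+48/289)(-17y**2-56y+48) + (-(5200/289)y-20800/289)
  -17y**2-56y+48 = ((4913/5200)y-867/1300)(-(5200/289)y-20800/289) + (0)
Last nonzero remainder: -(5200/289)y-20800/289. Dividing through by -5200/289 gives the monic gcd y+4.
Then lcm(f, g) = f·g / gcd(f, g); expanding and making the result monic gives the answer.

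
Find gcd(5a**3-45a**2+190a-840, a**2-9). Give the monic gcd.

1

Apply the Euclidean algorithm:
  5a**3-45a**2+190a-840 = (5a-45)(a**2-9) + (235a-1245)
  a**2-9 = ((1/235)a+249/11045)(235a-1245) + (42120/2209)
  235a-1245 = ((103823/8424)a-183347/2808)(42120/2209) + (0)
The last nonzero remainder is the constant 42120/2209, so the polynomials are coprime and gcd = 1.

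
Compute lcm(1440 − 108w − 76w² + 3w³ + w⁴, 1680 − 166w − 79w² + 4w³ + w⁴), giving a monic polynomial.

10080 + 684w − 640w² − 55w³ + 10w⁴ + w⁵

Repeated division with remainder:
  w⁴ + 3w³ − 76w² − 108w + 1440 = (w⁴ + 4w³ − 79w² − 166w + 1680) + (−w³ + 3w² + 58w − 240)
  w⁴ + 4w³ − 79w² − 166w + 1680 = (−w − 7)(−w³ + 3w² + 58w − 240) + (0)
Last nonzero remainder: −w³ + 3w² + 58w − 240. Dividing through by −1 gives the monic gcd w³ − 3w² − 58w + 240.
Then lcm(f, g) = f·g / gcd(f, g); expanding and making the result monic gives the answer.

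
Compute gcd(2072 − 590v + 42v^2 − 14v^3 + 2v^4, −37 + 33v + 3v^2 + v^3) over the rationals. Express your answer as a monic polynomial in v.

37 + 4v + v^2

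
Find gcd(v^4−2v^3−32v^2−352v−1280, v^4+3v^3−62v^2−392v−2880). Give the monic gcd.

v^3−6v^2−8v−320

Repeated division with remainder:
  v^4−2v^3−32v^2−352v−1280 = (v^4+3v^3−62v^2−392v−2880) + (−5v^3+30v^2+40v+1600)
  v^4+3v^3−62v^2−392v−2880 = (−(1/5)v−9/5)(−5v^3+30v^2+40v+1600) + (0)
Last nonzero remainder: −5v^3+30v^2+40v+1600. Dividing through by −5 gives the monic gcd v^3−6v^2−8v−320.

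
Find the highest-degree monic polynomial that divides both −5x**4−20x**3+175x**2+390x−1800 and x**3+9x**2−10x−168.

By polynomial division,
  −5x**4−20x**3+175x**2+390x−1800 = (−5x+25)(x**3+9x**2−10x−168) + (−100x**2−200x+2400)
  x**3+9x**2−10x−168 = (−(1/100)x−7/100)(−100x**2−200x+2400) + (0)
Last nonzero remainder: −100x**2−200x+2400. Dividing through by −100 gives the monic gcd x**2+2x−24.

x**2+2x−24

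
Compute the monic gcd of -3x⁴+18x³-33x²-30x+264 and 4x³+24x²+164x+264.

x+2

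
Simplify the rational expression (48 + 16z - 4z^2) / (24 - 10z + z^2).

(-8 - 4z)/(-4 + z)

Repeated division with remainder:
  -4z^2 + 16z + 48 = (-4)(z^2 - 10z + 24) + (-24z + 144)
  z^2 - 10z + 24 = (-(1/24)z + 1/6)(-24z + 144) + (0)
Last nonzero remainder: -24z + 144. Dividing through by -24 gives the monic gcd z - 6.
Cancel z - 6 from numerator and denominator to get the reduced form.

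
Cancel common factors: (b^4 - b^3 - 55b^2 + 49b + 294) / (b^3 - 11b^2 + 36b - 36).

(b^3 + 2b^2 - 49b - 98)/(b^2 - 8b + 12)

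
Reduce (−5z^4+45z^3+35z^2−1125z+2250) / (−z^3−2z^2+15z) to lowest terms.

Apply the Euclidean algorithm:
  −5z^4+45z^3+35z^2−1125z+2250 = (5z−55)(−z^3−2z^2+15z) + (−150z^2−300z+2250)
  −z^3−2z^2+15z = ((1/150)z)(−150z^2−300z+2250) + (0)
Last nonzero remainder: −150z^2−300z+2250. Dividing through by −150 gives the monic gcd z^2+2z−15.
Cancel z^2+2z−15 from numerator and denominator to get the reduced form.

(5z^2−55z+150)/(z)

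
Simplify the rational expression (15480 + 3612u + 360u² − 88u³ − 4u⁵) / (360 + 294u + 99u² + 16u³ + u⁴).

Apply the Euclidean algorithm:
  −4u⁵ − 88u³ + 360u² + 3612u + 15480 = (−4u + 64)(u⁴ + 16u³ + 99u² + 294u + 360) + (−716u³ − 4800u² − 13764u − 7560)
  u⁴ + 16u³ + 99u² + 294u + 360 = (−(1/716)u − 416/32041)(−716u³ − 4800u² − 13764u − 7560) + ((559320/32041)u² + (3355920/32041)u + 8389800/32041)
  −716u³ − 4800u² − 13764u − 7560 = (−(5735339/139830)u − 672861/23305)((559320/32041)u² + (3355920/32041)u + 8389800/32041) + (0)
Last nonzero remainder: (559320/32041)u² + (3355920/32041)u + 8389800/32041. Dividing through by 559320/32041 gives the monic gcd u² + 6u + 15.
Cancel u² + 6u + 15 from numerator and denominator to get the reduced form.

(1032 − 172u + 24u² − 4u³)/(24 + 10u + u²)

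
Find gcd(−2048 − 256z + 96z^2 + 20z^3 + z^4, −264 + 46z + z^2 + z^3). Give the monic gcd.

−4 + z

Apply the Euclidean algorithm:
  z^4 + 20z^3 + 96z^2 − 256z − 2048 = (z + 19)(z^3 + z^2 + 46z − 264) + (31z^2 − 866z + 2968)
  z^3 + z^2 + 46z − 264 = ((1/31)z + 897/961)(31z^2 − 866z + 2968) + ((729000/961)z − 2916000/961)
  31z^2 − 866z + 2968 = ((29791/729000)z − 356531/364500)((729000/961)z − 2916000/961) + (0)
Last nonzero remainder: (729000/961)z − 2916000/961. Dividing through by 729000/961 gives the monic gcd z − 4.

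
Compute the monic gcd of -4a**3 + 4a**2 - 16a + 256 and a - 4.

a - 4

Repeated division with remainder:
  -4a**3 + 4a**2 - 16a + 256 = (-4a**2 - 12a - 64)(a - 4) + (0)
The last nonzero remainder a - 4 is already monic.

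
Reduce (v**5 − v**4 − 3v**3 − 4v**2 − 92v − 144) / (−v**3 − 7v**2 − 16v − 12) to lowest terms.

Euclidean algorithm in ℚ[v]:
  v**5 − v**4 − 3v**3 − 4v**2 − 92v − 144 = (−v**2 + 8v − 37)(−v**3 − 7v**2 − 16v − 12) + (−147v**2 − 588v − 588)
  −v**3 − 7v**2 − 16v − 12 = ((1/147)v + 1/49)(−147v**2 − 588v − 588) + (0)
Last nonzero remainder: −147v**2 − 588v − 588. Dividing through by −147 gives the monic gcd v**2 + 4v + 4.
Cancel v**2 + 4v + 4 from numerator and denominator to get the reduced form.

(−v**3 + 5v**2 − 13v + 36)/(v + 3)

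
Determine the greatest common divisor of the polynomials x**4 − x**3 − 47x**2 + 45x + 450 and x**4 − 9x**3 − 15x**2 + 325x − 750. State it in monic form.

By polynomial division,
  x**4 − x**3 − 47x**2 + 45x + 450 = (x**4 − 9x**3 − 15x**2 + 325x − 750) + (8x**3 − 32x**2 − 280x + 1200)
  x**4 − 9x**3 − 15x**2 + 325x − 750 = ((1/8)x − 5/8)(8x**3 − 32x**2 − 280x + 1200) + (0)
Last nonzero remainder: 8x**3 − 32x**2 − 280x + 1200. Dividing through by 8 gives the monic gcd x**3 − 4x**2 − 35x + 150.

x**3 − 4x**2 − 35x + 150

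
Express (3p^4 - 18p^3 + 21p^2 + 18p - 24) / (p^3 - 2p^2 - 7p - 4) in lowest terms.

Apply the Euclidean algorithm:
  3p^4 - 18p^3 + 21p^2 + 18p - 24 = (3p - 12)(p^3 - 2p^2 - 7p - 4) + (18p^2 - 54p - 72)
  p^3 - 2p^2 - 7p - 4 = ((1/18)p + 1/18)(18p^2 - 54p - 72) + (0)
Last nonzero remainder: 18p^2 - 54p - 72. Dividing through by 18 gives the monic gcd p^2 - 3p - 4.
Cancel p^2 - 3p - 4 from numerator and denominator to get the reduced form.

(3p^2 - 9p + 6)/(p + 1)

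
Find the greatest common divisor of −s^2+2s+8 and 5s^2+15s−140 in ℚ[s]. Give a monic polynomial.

s−4

Apply the Euclidean algorithm:
  −s^2+2s+8 = (−1/5)(5s^2+15s−140) + (5s−20)
  5s^2+15s−140 = (s+7)(5s−20) + (0)
Last nonzero remainder: 5s−20. Dividing through by 5 gives the monic gcd s−4.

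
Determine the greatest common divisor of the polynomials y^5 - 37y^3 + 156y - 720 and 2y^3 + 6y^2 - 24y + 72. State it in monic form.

Repeated division with remainder:
  y^5 - 37y^3 + 156y - 720 = ((1/2)y^2 - (3/2)y - 8)(2y^3 + 6y^2 - 24y + 72) + (-24y^2 + 72y - 144)
  2y^3 + 6y^2 - 24y + 72 = (-(1/12)y - 1/2)(-24y^2 + 72y - 144) + (0)
Last nonzero remainder: -24y^2 + 72y - 144. Dividing through by -24 gives the monic gcd y^2 - 3y + 6.

y^2 - 3y + 6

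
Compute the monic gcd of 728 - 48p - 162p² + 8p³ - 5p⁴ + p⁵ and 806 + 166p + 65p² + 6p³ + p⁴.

Apply the Euclidean algorithm:
  p⁵ - 5p⁴ + 8p³ - 162p² - 48p + 728 = (p - 11)(p⁴ + 6p³ + 65p² + 166p + 806) + (9p³ + 387p² + 972p + 9594)
  p⁴ + 6p³ + 65p² + 166p + 806 = ((1/9)p - 37/9)(9p³ + 387p² + 972p + 9594) + (1548p² + 3096p + 40248)
  9p³ + 387p² + 972p + 9594 = ((1/172)p + 41/172)(1548p² + 3096p + 40248) + (0)
Last nonzero remainder: 1548p² + 3096p + 40248. Dividing through by 1548 gives the monic gcd p² + 2p + 26.

26 + 2p + p²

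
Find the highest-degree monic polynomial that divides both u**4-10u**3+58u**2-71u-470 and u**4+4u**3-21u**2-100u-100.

Apply the Euclidean algorithm:
  u**4-10u**3+58u**2-71u-470 = (u**4+4u**3-21u**2-100u-100) + (-14u**3+79u**2+29u-370)
  u**4+4u**3-21u**2-100u-100 = (-(1/14)u-135/196)(-14u**3+79u**2+29u-370) + ((6955/196)u**2-(20865/196)u-34775/98)
  -14u**3+79u**2+29u-370 = (-(2744/6955)u+7252/6955)((6955/196)u**2-(20865/196)u-34775/98) + (0)
Last nonzero remainder: (6955/196)u**2-(20865/196)u-34775/98. Dividing through by 6955/196 gives the monic gcd u**2-3u-10.

u**2-3u-10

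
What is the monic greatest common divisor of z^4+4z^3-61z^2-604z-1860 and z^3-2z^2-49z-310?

By polynomial division,
  z^4+4z^3-61z^2-604z-1860 = (z+6)(z^3-2z^2-49z-310) + (0)
The last nonzero remainder z^3-2z^2-49z-310 is already monic.

z^3-2z^2-49z-310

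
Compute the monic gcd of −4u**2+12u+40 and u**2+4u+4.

By polynomial division,
  −4u**2+12u+40 = (−4)(u**2+4u+4) + (28u+56)
  u**2+4u+4 = ((1/28)u+1/14)(28u+56) + (0)
Last nonzero remainder: 28u+56. Dividing through by 28 gives the monic gcd u+2.

u+2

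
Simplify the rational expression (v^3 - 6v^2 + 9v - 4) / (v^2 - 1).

(v^2 - 5v + 4)/(v + 1)

Euclidean algorithm in ℚ[v]:
  v^3 - 6v^2 + 9v - 4 = (v - 6)(v^2 - 1) + (10v - 10)
  v^2 - 1 = ((1/10)v + 1/10)(10v - 10) + (0)
Last nonzero remainder: 10v - 10. Dividing through by 10 gives the monic gcd v - 1.
Cancel v - 1 from numerator and denominator to get the reduced form.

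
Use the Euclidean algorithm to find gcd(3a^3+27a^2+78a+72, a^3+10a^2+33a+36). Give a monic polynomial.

a^2+7a+12

Euclidean algorithm in ℚ[a]:
  3a^3+27a^2+78a+72 = (3)(a^3+10a^2+33a+36) + (-3a^2-21a-36)
  a^3+10a^2+33a+36 = (-(1/3)a-1)(-3a^2-21a-36) + (0)
Last nonzero remainder: -3a^2-21a-36. Dividing through by -3 gives the monic gcd a^2+7a+12.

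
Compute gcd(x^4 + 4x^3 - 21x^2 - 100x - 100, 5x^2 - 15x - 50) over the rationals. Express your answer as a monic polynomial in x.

x^2 - 3x - 10

Apply the Euclidean algorithm:
  x^4 + 4x^3 - 21x^2 - 100x - 100 = ((1/5)x^2 + (7/5)x + 2)(5x^2 - 15x - 50) + (0)
Last nonzero remainder: 5x^2 - 15x - 50. Dividing through by 5 gives the monic gcd x^2 - 3x - 10.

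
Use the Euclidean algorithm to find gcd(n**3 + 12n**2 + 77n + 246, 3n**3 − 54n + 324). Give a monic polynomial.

n + 6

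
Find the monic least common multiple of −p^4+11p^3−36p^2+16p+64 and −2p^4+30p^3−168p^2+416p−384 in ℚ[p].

p^5−14p^4+69p^3−124p^2−16p+192

Euclidean algorithm in ℚ[p]:
  −p^4+11p^3−36p^2+16p+64 = (1/2)(−2p^4+30p^3−168p^2+416p−384) + (−4p^3+48p^2−192p+256)
  −2p^4+30p^3−168p^2+416p−384 = ((1/2)p−3/2)(−4p^3+48p^2−192p+256) + (0)
Last nonzero remainder: −4p^3+48p^2−192p+256. Dividing through by −4 gives the monic gcd p^3−12p^2+48p−64.
Then lcm(f, g) = f·g / gcd(f, g); expanding and making the result monic gives the answer.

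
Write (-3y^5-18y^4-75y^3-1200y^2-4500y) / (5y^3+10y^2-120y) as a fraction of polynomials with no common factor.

Euclidean algorithm in ℚ[y]:
  -3y^5-18y^4-75y^3-1200y^2-4500y = (-(3/5)y^2-(12/5)y-123/5)(5y^3+10y^2-120y) + (-1242y^2-7452y)
  5y^3+10y^2-120y = (-(5/1242)y+10/621)(-1242y^2-7452y) + (0)
Last nonzero remainder: -1242y^2-7452y. Dividing through by -1242 gives the monic gcd y^2+6y.
Cancel y^2+6y from numerator and denominator to get the reduced form.

(-3y^3-75y-750)/(5y-20)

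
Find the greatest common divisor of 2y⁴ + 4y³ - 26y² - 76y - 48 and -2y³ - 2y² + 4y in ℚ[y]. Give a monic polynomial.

y + 2

By polynomial division,
  2y⁴ + 4y³ - 26y² - 76y - 48 = (-y - 1)(-2y³ - 2y² + 4y) + (-24y² - 72y - 48)
  -2y³ - 2y² + 4y = ((1/12)y - 1/6)(-24y² - 72y - 48) + (-4y - 8)
  -24y² - 72y - 48 = (6y + 6)(-4y - 8) + (0)
Last nonzero remainder: -4y - 8. Dividing through by -4 gives the monic gcd y + 2.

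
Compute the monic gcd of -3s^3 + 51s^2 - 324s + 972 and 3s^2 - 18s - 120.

1

By polynomial division,
  -3s^3 + 51s^2 - 324s + 972 = (-s + 11)(3s^2 - 18s - 120) + (-246s + 2292)
  3s^2 - 18s - 120 = (-(1/82)s - 68/1681)(-246s + 2292) + (-45864/1681)
  -246s + 2292 = ((68921/7644)s - 321071/3822)(-45864/1681) + (0)
The last nonzero remainder is the constant -45864/1681, so the polynomials are coprime and gcd = 1.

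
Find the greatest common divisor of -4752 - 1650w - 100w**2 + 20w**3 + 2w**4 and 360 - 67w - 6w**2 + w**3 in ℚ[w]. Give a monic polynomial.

-72 - w + w**2

Euclidean algorithm in ℚ[w]:
  2w**4 + 20w**3 - 100w**2 - 1650w - 4752 = (2w + 32)(w**3 - 6w**2 - 67w + 360) + (226w**2 - 226w - 16272)
  w**3 - 6w**2 - 67w + 360 = ((1/226)w - 5/226)(226w**2 - 226w - 16272) + (0)
Last nonzero remainder: 226w**2 - 226w - 16272. Dividing through by 226 gives the monic gcd w**2 - w - 72.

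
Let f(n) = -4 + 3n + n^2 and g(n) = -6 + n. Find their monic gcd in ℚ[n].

Repeated division with remainder:
  n^2 + 3n - 4 = (n + 9)(n - 6) + (50)
  n - 6 = ((1/50)n - 3/25)(50) + (0)
The last nonzero remainder is the constant 50, so the polynomials are coprime and gcd = 1.

1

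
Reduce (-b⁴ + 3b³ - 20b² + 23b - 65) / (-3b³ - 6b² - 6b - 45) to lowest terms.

Euclidean algorithm in ℚ[b]:
  -b⁴ + 3b³ - 20b² + 23b - 65 = ((1/3)b - 5/3)(-3b³ - 6b² - 6b - 45) + (-28b² + 28b - 140)
  -3b³ - 6b² - 6b - 45 = ((3/28)b + 9/28)(-28b² + 28b - 140) + (0)
Last nonzero remainder: -28b² + 28b - 140. Dividing through by -28 gives the monic gcd b² - b + 5.
Cancel b² - b + 5 from numerator and denominator to get the reduced form.

(b² - 2b + 13)/(3b + 9)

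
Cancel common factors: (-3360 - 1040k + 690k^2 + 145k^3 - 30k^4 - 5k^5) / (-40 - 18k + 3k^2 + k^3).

Repeated division with remainder:
  -5k^5 - 30k^4 + 145k^3 + 690k^2 - 1040k - 3360 = (-5k^2 - 15k + 100)(k^3 + 3k^2 - 18k - 40) + (-80k^2 + 160k + 640)
  k^3 + 3k^2 - 18k - 40 = (-(1/80)k - 1/16)(-80k^2 + 160k + 640) + (0)
Last nonzero remainder: -80k^2 + 160k + 640. Dividing through by -80 gives the monic gcd k^2 - 2k - 8.
Cancel k^2 - 2k - 8 from numerator and denominator to get the reduced form.

(420 + 25k - 40k^2 - 5k^3)/(5 + k)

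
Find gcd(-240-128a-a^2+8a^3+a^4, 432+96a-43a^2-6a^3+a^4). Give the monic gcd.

-48-16a+3a^2+a^3

Euclidean algorithm in ℚ[a]:
  a^4+8a^3-a^2-128a-240 = (a^4-6a^3-43a^2+96a+432) + (14a^3+42a^2-224a-672)
  a^4-6a^3-43a^2+96a+432 = ((1/14)a-9/14)(14a^3+42a^2-224a-672) + (0)
Last nonzero remainder: 14a^3+42a^2-224a-672. Dividing through by 14 gives the monic gcd a^3+3a^2-16a-48.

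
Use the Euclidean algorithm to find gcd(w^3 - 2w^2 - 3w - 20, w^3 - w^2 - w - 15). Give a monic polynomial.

w^2 + 2w + 5

By polynomial division,
  w^3 - 2w^2 - 3w - 20 = (w^3 - w^2 - w - 15) + (-w^2 - 2w - 5)
  w^3 - w^2 - w - 15 = (-w + 3)(-w^2 - 2w - 5) + (0)
Last nonzero remainder: -w^2 - 2w - 5. Dividing through by -1 gives the monic gcd w^2 + 2w + 5.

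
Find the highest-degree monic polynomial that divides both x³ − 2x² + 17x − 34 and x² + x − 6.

x − 2

Repeated division with remainder:
  x³ − 2x² + 17x − 34 = (x − 3)(x² + x − 6) + (26x − 52)
  x² + x − 6 = ((1/26)x + 3/26)(26x − 52) + (0)
Last nonzero remainder: 26x − 52. Dividing through by 26 gives the monic gcd x − 2.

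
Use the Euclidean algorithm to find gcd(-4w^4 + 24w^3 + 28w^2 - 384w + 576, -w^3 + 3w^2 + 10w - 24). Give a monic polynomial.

w - 4

Repeated division with remainder:
  -4w^4 + 24w^3 + 28w^2 - 384w + 576 = (4w - 12)(-w^3 + 3w^2 + 10w - 24) + (24w^2 - 168w + 288)
  -w^3 + 3w^2 + 10w - 24 = (-(1/24)w - 1/6)(24w^2 - 168w + 288) + (-6w + 24)
  24w^2 - 168w + 288 = (-4w + 12)(-6w + 24) + (0)
Last nonzero remainder: -6w + 24. Dividing through by -6 gives the monic gcd w - 4.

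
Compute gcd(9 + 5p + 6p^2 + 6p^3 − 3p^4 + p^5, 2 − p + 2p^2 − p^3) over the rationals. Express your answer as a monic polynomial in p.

1 + p^2

Apply the Euclidean algorithm:
  p^5 − 3p^4 + 6p^3 + 6p^2 + 5p + 9 = (−p^2 + p − 3)(−p^3 + 2p^2 − p + 2) + (15p^2 + 15)
  −p^3 + 2p^2 − p + 2 = (−(1/15)p + 2/15)(15p^2 + 15) + (0)
Last nonzero remainder: 15p^2 + 15. Dividing through by 15 gives the monic gcd p^2 + 1.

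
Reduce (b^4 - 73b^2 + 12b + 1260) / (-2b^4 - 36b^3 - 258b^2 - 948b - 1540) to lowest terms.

(-b^2 + 12b - 36)/(2b^2 + 12b + 44)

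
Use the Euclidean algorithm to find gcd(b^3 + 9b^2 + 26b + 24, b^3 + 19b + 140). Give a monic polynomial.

b + 4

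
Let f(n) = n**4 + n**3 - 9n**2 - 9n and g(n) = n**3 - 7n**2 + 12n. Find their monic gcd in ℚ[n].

n**2 - 3n

Repeated division with remainder:
  n**4 + n**3 - 9n**2 - 9n = (n + 8)(n**3 - 7n**2 + 12n) + (35n**2 - 105n)
  n**3 - 7n**2 + 12n = ((1/35)n - 4/35)(35n**2 - 105n) + (0)
Last nonzero remainder: 35n**2 - 105n. Dividing through by 35 gives the monic gcd n**2 - 3n.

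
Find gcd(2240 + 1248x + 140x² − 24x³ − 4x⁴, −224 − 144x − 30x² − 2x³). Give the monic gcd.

16 + 8x + x²

Repeated division with remainder:
  −4x⁴ − 24x³ + 140x² + 1248x + 2240 = (2x − 18)(−2x³ − 30x² − 144x − 224) + (−112x² − 896x − 1792)
  −2x³ − 30x² − 144x − 224 = ((1/56)x + 1/8)(−112x² − 896x − 1792) + (0)
Last nonzero remainder: −112x² − 896x − 1792. Dividing through by −112 gives the monic gcd x² + 8x + 16.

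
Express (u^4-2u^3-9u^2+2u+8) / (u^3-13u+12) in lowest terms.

Apply the Euclidean algorithm:
  u^4-2u^3-9u^2+2u+8 = (u-2)(u^3-13u+12) + (4u^2-36u+32)
  u^3-13u+12 = ((1/4)u+9/4)(4u^2-36u+32) + (60u-60)
  4u^2-36u+32 = ((1/15)u-8/15)(60u-60) + (0)
Last nonzero remainder: 60u-60. Dividing through by 60 gives the monic gcd u-1.
Cancel u-1 from numerator and denominator to get the reduced form.

(u^3-u^2-10u-8)/(u^2+u-12)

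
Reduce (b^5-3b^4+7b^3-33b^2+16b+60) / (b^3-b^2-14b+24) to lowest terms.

Euclidean algorithm in ℚ[b]:
  b^5-3b^4+7b^3-33b^2+16b+60 = (b^2-2b+19)(b^3-b^2-14b+24) + (-66b^2+330b-396)
  b^3-b^2-14b+24 = (-(1/66)b-2/33)(-66b^2+330b-396) + (0)
Last nonzero remainder: -66b^2+330b-396. Dividing through by -66 gives the monic gcd b^2-5b+6.
Cancel b^2-5b+6 from numerator and denominator to get the reduced form.

(b^3+2b^2+11b+10)/(b+4)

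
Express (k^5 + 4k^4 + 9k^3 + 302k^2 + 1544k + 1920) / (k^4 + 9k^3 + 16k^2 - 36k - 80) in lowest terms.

Euclidean algorithm in ℚ[k]:
  k^5 + 4k^4 + 9k^3 + 302k^2 + 1544k + 1920 = (k - 5)(k^4 + 9k^3 + 16k^2 - 36k - 80) + (38k^3 + 418k^2 + 1444k + 1520)
  k^4 + 9k^3 + 16k^2 - 36k - 80 = ((1/38)k - 1/19)(38k^3 + 418k^2 + 1444k + 1520) + (0)
Last nonzero remainder: 38k^3 + 418k^2 + 1444k + 1520. Dividing through by 38 gives the monic gcd k^3 + 11k^2 + 38k + 40.
Cancel k^3 + 11k^2 + 38k + 40 from numerator and denominator to get the reduced form.

(k^2 - 7k + 48)/(k - 2)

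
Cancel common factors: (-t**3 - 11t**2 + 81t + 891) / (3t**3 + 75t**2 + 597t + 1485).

Apply the Euclidean algorithm:
  -t**3 - 11t**2 + 81t + 891 = (-1/3)(3t**3 + 75t**2 + 597t + 1485) + (14t**2 + 280t + 1386)
  3t**3 + 75t**2 + 597t + 1485 = ((3/14)t + 15/14)(14t**2 + 280t + 1386) + (0)
Last nonzero remainder: 14t**2 + 280t + 1386. Dividing through by 14 gives the monic gcd t**2 + 20t + 99.
Cancel t**2 + 20t + 99 from numerator and denominator to get the reduced form.

(-t + 9)/(3t + 15)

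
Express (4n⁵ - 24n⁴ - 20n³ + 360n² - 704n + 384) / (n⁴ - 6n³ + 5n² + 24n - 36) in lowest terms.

(4n³ - 4n² - 64n + 64)/(n² - n - 6)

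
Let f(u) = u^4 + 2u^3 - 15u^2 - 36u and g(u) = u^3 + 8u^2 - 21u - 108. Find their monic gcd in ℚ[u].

u^2 - u - 12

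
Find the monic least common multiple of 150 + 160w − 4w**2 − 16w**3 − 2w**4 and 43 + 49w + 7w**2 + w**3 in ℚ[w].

−3225 − 3890w − 469w**2 + 276w**3 + 93w**4 + 14w**5 + w**6

Euclidean algorithm in ℚ[w]:
  −2w**4 − 16w**3 − 4w**2 + 160w + 150 = (−2w − 2)(w**3 + 7w**2 + 49w + 43) + (108w**2 + 344w + 236)
  w**3 + 7w**2 + 49w + 43 = ((1/108)w + 103/2916)(108w**2 + 344w + 236) + ((25270/729)w + 25270/729)
  108w**2 + 344w + 236 = ((39366/12635)w + 86022/12635)((25270/729)w + 25270/729) + (0)
Last nonzero remainder: (25270/729)w + 25270/729. Dividing through by 25270/729 gives the monic gcd w + 1.
Then lcm(f, g) = f·g / gcd(f, g); expanding and making the result monic gives the answer.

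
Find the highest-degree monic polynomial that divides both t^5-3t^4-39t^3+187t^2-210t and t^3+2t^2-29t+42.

t^3+2t^2-29t+42

Apply the Euclidean algorithm:
  t^5-3t^4-39t^3+187t^2-210t = (t^2-5t)(t^3+2t^2-29t+42) + (0)
The last nonzero remainder t^3+2t^2-29t+42 is already monic.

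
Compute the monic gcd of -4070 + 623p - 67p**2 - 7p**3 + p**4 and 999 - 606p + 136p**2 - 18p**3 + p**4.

37 - 6p + p**2

Apply the Euclidean algorithm:
  p**4 - 7p**3 - 67p**2 + 623p - 4070 = (p**4 - 18p**3 + 136p**2 - 606p + 999) + (11p**3 - 203p**2 + 1229p - 5069)
  p**4 - 18p**3 + 136p**2 - 606p + 999 = ((1/11)p + 5/121)(11p**3 - 203p**2 + 1229p - 5069) + ((3952/121)p**2 - (23712/121)p + 146224/121)
  11p**3 - 203p**2 + 1229p - 5069 = ((1331/3952)p - 16577/3952)((3952/121)p**2 - (23712/121)p + 146224/121) + (0)
Last nonzero remainder: (3952/121)p**2 - (23712/121)p + 146224/121. Dividing through by 3952/121 gives the monic gcd p**2 - 6p + 37.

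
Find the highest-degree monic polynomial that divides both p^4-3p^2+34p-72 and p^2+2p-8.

Repeated division with remainder:
  p^4-3p^2+34p-72 = (p^2-2p+9)(p^2+2p-8) + (0)
The last nonzero remainder p^2+2p-8 is already monic.

p^2+2p-8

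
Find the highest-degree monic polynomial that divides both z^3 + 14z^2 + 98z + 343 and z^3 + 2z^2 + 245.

Euclidean algorithm in ℚ[z]:
  z^3 + 14z^2 + 98z + 343 = (z^3 + 2z^2 + 245) + (12z^2 + 98z + 98)
  z^3 + 2z^2 + 245 = ((1/12)z - 37/72)(12z^2 + 98z + 98) + ((1519/36)z + 10633/36)
  12z^2 + 98z + 98 = ((432/1519)z + 72/217)((1519/36)z + 10633/36) + (0)
Last nonzero remainder: (1519/36)z + 10633/36. Dividing through by 1519/36 gives the monic gcd z + 7.

z + 7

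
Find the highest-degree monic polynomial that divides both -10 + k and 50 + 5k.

By polynomial division,
  k - 10 = (1/5)(5k + 50) + (-20)
  5k + 50 = (-(1/4)k - 5/2)(-20) + (0)
The last nonzero remainder is the constant -20, so the polynomials are coprime and gcd = 1.

1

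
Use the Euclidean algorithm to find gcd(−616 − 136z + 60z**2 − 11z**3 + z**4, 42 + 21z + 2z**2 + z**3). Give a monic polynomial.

2 + z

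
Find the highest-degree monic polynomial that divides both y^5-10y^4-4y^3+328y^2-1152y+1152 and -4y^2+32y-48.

y^2-8y+12

Apply the Euclidean algorithm:
  y^5-10y^4-4y^3+328y^2-1152y+1152 = (-(1/4)y^3+(1/2)y^2+8y-24)(-4y^2+32y-48) + (0)
Last nonzero remainder: -4y^2+32y-48. Dividing through by -4 gives the monic gcd y^2-8y+12.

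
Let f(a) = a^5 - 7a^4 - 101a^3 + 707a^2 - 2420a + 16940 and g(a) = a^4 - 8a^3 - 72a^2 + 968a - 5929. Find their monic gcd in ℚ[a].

Euclidean algorithm in ℚ[a]:
  a^5 - 7a^4 - 101a^3 + 707a^2 - 2420a + 16940 = (a + 1)(a^4 - 8a^3 - 72a^2 + 968a - 5929) + (-21a^3 - 189a^2 + 2541a + 22869)
  a^4 - 8a^3 - 72a^2 + 968a - 5929 = (-(1/21)a + 17/21)(-21a^3 - 189a^2 + 2541a + 22869) + (202a^2 - 24442)
  -21a^3 - 189a^2 + 2541a + 22869 = (-(21/202)a - 189/202)(202a^2 - 24442) + (0)
Last nonzero remainder: 202a^2 - 24442. Dividing through by 202 gives the monic gcd a^2 - 121.

a^2 - 121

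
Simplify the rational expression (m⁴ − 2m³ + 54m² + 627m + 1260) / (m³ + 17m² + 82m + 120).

(m² − 9m + 105)/(m + 10)

Euclidean algorithm in ℚ[m]:
  m⁴ − 2m³ + 54m² + 627m + 1260 = (m − 19)(m³ + 17m² + 82m + 120) + (295m² + 2065m + 3540)
  m³ + 17m² + 82m + 120 = ((1/295)m + 2/59)(295m² + 2065m + 3540) + (0)
Last nonzero remainder: 295m² + 2065m + 3540. Dividing through by 295 gives the monic gcd m² + 7m + 12.
Cancel m² + 7m + 12 from numerator and denominator to get the reduced form.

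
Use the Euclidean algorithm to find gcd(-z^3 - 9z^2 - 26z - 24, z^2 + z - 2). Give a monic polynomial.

z + 2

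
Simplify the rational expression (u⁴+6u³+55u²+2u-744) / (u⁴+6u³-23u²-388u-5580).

(u²+u-12)/(u²+u-90)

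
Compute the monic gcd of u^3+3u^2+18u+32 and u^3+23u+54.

u+2

Repeated division with remainder:
  u^3+3u^2+18u+32 = (u^3+23u+54) + (3u^2−5u−22)
  u^3+23u+54 = ((1/3)u+5/9)(3u^2−5u−22) + ((298/9)u+596/9)
  3u^2−5u−22 = ((27/298)u−99/298)((298/9)u+596/9) + (0)
Last nonzero remainder: (298/9)u+596/9. Dividing through by 298/9 gives the monic gcd u+2.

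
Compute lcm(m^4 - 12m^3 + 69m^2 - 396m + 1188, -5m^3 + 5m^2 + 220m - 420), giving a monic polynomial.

Repeated division with remainder:
  m^4 - 12m^3 + 69m^2 - 396m + 1188 = (-(1/5)m + 11/5)(-5m^3 + 5m^2 + 220m - 420) + (102m^2 - 964m + 2112)
  -5m^3 + 5m^2 + 220m - 420 = (-(5/102)m - 2155/5202)(102m^2 - 964m + 2112) + (-(197210/2601)m + 394420/867)
  102m^2 - 964m + 2112 = (-(132651/98605)m + 457776/98605)(-(197210/2601)m + 394420/867) + (0)
Last nonzero remainder: -(197210/2601)m + 394420/867. Dividing through by -197210/2601 gives the monic gcd m - 6.
Then lcm(f, g) = f·g / gcd(f, g); expanding and making the result monic gives the answer.

m^6 - 7m^5 - 5m^4 + 117m^3 - 1758m^2 + 11484m - 16632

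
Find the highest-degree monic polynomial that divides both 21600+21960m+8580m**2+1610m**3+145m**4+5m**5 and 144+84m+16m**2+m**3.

144+84m+16m**2+m**3

Apply the Euclidean algorithm:
  5m**5+145m**4+1610m**3+8580m**2+21960m+21600 = (5m**2+65m+150)(m**3+16m**2+84m+144) + (0)
The last nonzero remainder m**3+16m**2+84m+144 is already monic.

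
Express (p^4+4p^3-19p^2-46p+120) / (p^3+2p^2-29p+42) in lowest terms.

(p^2+9p+20)/(p+7)

Repeated division with remainder:
  p^4+4p^3-19p^2-46p+120 = (p+2)(p^3+2p^2-29p+42) + (6p^2-30p+36)
  p^3+2p^2-29p+42 = ((1/6)p+7/6)(6p^2-30p+36) + (0)
Last nonzero remainder: 6p^2-30p+36. Dividing through by 6 gives the monic gcd p^2-5p+6.
Cancel p^2-5p+6 from numerator and denominator to get the reduced form.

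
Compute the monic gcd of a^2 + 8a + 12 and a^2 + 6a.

a + 6

Repeated division with remainder:
  a^2 + 8a + 12 = (a^2 + 6a) + (2a + 12)
  a^2 + 6a = ((1/2)a)(2a + 12) + (0)
Last nonzero remainder: 2a + 12. Dividing through by 2 gives the monic gcd a + 6.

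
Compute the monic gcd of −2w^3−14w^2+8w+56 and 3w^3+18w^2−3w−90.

Euclidean algorithm in ℚ[w]:
  −2w^3−14w^2+8w+56 = (−2/3)(3w^3+18w^2−3w−90) + (−2w^2+6w−4)
  3w^3+18w^2−3w−90 = (−(3/2)w−27/2)(−2w^2+6w−4) + (72w−144)
  −2w^2+6w−4 = (−(1/36)w+1/36)(72w−144) + (0)
Last nonzero remainder: 72w−144. Dividing through by 72 gives the monic gcd w−2.

w−2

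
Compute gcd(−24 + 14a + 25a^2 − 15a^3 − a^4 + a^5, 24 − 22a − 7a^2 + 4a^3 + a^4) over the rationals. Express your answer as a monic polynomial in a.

8 − 10a + a^2 + a^3

Euclidean algorithm in ℚ[a]:
  a^5 − a^4 − 15a^3 + 25a^2 + 14a − 24 = (a − 5)(a^4 + 4a^3 − 7a^2 − 22a + 24) + (12a^3 + 12a^2 − 120a + 96)
  a^4 + 4a^3 − 7a^2 − 22a + 24 = ((1/12)a + 1/4)(12a^3 + 12a^2 − 120a + 96) + (0)
Last nonzero remainder: 12a^3 + 12a^2 − 120a + 96. Dividing through by 12 gives the monic gcd a^3 + a^2 − 10a + 8.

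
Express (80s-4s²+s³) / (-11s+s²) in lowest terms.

(80-4s+s²)/(-11+s)

Repeated division with remainder:
  s³-4s²+80s = (s+7)(s²-11s) + (157s)
  s²-11s = ((1/157)s-11/157)(157s) + (0)
Last nonzero remainder: 157s. Dividing through by 157 gives the monic gcd s.
Cancel s from numerator and denominator to get the reduced form.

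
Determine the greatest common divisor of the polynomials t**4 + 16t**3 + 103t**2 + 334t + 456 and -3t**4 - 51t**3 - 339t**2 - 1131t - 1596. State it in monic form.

Apply the Euclidean algorithm:
  t**4 + 16t**3 + 103t**2 + 334t + 456 = (-1/3)(-3t**4 - 51t**3 - 339t**2 - 1131t - 1596) + (-t**3 - 10t**2 - 43t - 76)
  -3t**4 - 51t**3 - 339t**2 - 1131t - 1596 = (3t + 21)(-t**3 - 10t**2 - 43t - 76) + (0)
Last nonzero remainder: -t**3 - 10t**2 - 43t - 76. Dividing through by -1 gives the monic gcd t**3 + 10t**2 + 43t + 76.

t**3 + 10t**2 + 43t + 76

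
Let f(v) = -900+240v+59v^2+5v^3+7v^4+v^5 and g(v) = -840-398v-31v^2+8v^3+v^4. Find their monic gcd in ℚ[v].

30+11v+v^2

By polynomial division,
  v^5+7v^4+5v^3+59v^2+240v-900 = (v-1)(v^4+8v^3-31v^2-398v-840) + (44v^3+426v^2+682v-1740)
  v^4+8v^3-31v^2-398v-840 = ((1/44)v-37/968)(44v^3+426v^2+682v-1740) + (-(14625/484)v^2-(14625/44)v-219375/242)
  44v^3+426v^2+682v-1740 = (-(21296/14625)v+28072/14625)(-(14625/484)v^2-(14625/44)v-219375/242) + (0)
Last nonzero remainder: -(14625/484)v^2-(14625/44)v-219375/242. Dividing through by -14625/484 gives the monic gcd v^2+11v+30.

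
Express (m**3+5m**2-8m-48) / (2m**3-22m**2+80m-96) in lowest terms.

Repeated division with remainder:
  m**3+5m**2-8m-48 = (1/2)(2m**3-22m**2+80m-96) + (16m**2-48m)
  2m**3-22m**2+80m-96 = ((1/8)m-1)(16m**2-48m) + (32m-96)
  16m**2-48m = ((1/2)m)(32m-96) + (0)
Last nonzero remainder: 32m-96. Dividing through by 32 gives the monic gcd m-3.
Cancel m-3 from numerator and denominator to get the reduced form.

(m**2+8m+16)/(2m**2-16m+32)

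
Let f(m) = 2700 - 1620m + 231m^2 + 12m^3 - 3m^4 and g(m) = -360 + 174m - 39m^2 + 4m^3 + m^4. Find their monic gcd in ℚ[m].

-30 + 7m + m^2

Repeated division with remainder:
  -3m^4 + 12m^3 + 231m^2 - 1620m + 2700 = (-3)(m^4 + 4m^3 - 39m^2 + 174m - 360) + (24m^3 + 114m^2 - 1098m + 1620)
  m^4 + 4m^3 - 39m^2 + 174m - 360 = ((1/24)m - 1/32)(24m^3 + 114m^2 - 1098m + 1620) + ((165/16)m^2 + (1155/16)m - 2475/8)
  24m^3 + 114m^2 - 1098m + 1620 = ((128/55)m - 288/55)((165/16)m^2 + (1155/16)m - 2475/8) + (0)
Last nonzero remainder: (165/16)m^2 + (1155/16)m - 2475/8. Dividing through by 165/16 gives the monic gcd m^2 + 7m - 30.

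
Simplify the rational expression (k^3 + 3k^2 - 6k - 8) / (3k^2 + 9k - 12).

(k^2 - k - 2)/(3k - 3)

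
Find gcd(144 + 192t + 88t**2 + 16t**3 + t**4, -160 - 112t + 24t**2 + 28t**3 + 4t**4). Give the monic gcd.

4 + 4t + t**2

Repeated division with remainder:
  t**4 + 16t**3 + 88t**2 + 192t + 144 = (1/4)(4t**4 + 28t**3 + 24t**2 - 112t - 160) + (9t**3 + 82t**2 + 220t + 184)
  4t**4 + 28t**3 + 24t**2 - 112t - 160 = ((4/9)t - 76/81)(9t**3 + 82t**2 + 220t + 184) + ((256/81)t**2 + (1024/81)t + 1024/81)
  9t**3 + 82t**2 + 220t + 184 = ((729/256)t + 1863/128)((256/81)t**2 + (1024/81)t + 1024/81) + (0)
Last nonzero remainder: (256/81)t**2 + (1024/81)t + 1024/81. Dividing through by 256/81 gives the monic gcd t**2 + 4t + 4.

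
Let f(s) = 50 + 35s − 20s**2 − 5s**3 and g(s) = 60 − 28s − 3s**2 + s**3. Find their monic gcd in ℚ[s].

−10 + 3s + s**2

Apply the Euclidean algorithm:
  −5s**3 − 20s**2 + 35s + 50 = (−5)(s**3 − 3s**2 − 28s + 60) + (−35s**2 − 105s + 350)
  s**3 − 3s**2 − 28s + 60 = (−(1/35)s + 6/35)(−35s**2 − 105s + 350) + (0)
Last nonzero remainder: −35s**2 − 105s + 350. Dividing through by −35 gives the monic gcd s**2 + 3s − 10.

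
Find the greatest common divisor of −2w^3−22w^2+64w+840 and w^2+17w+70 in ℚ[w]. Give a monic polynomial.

w^2+17w+70

By polynomial division,
  −2w^3−22w^2+64w+840 = (−2w+12)(w^2+17w+70) + (0)
The last nonzero remainder w^2+17w+70 is already monic.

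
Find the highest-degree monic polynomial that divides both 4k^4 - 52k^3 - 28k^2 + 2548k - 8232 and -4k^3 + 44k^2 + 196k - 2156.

k^2 - 49

By polynomial division,
  4k^4 - 52k^3 - 28k^2 + 2548k - 8232 = (-k + 2)(-4k^3 + 44k^2 + 196k - 2156) + (80k^2 - 3920)
  -4k^3 + 44k^2 + 196k - 2156 = (-(1/20)k + 11/20)(80k^2 - 3920) + (0)
Last nonzero remainder: 80k^2 - 3920. Dividing through by 80 gives the monic gcd k^2 - 49.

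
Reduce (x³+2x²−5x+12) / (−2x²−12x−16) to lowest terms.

(−x²+2x−3)/(2x+4)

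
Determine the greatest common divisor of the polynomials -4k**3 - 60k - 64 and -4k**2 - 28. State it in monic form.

1

By polynomial division,
  -4k**3 - 60k - 64 = (k)(-4k**2 - 28) + (-32k - 64)
  -4k**2 - 28 = ((1/8)k - 1/4)(-32k - 64) + (-44)
  -32k - 64 = ((8/11)k + 16/11)(-44) + (0)
The last nonzero remainder is the constant -44, so the polynomials are coprime and gcd = 1.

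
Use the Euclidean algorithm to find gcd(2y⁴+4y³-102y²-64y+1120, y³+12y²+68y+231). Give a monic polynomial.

y+7

Euclidean algorithm in ℚ[y]:
  2y⁴+4y³-102y²-64y+1120 = (2y-20)(y³+12y²+68y+231) + (2y²+834y+5740)
  y³+12y²+68y+231 = ((1/2)y-405/2)(2y²+834y+5740) + (166083y+1162581)
  2y²+834y+5740 = ((2/166083)y+820/166083)(166083y+1162581) + (0)
Last nonzero remainder: 166083y+1162581. Dividing through by 166083 gives the monic gcd y+7.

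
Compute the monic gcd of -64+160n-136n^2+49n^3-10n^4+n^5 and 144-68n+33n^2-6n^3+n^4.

16-4n+n^2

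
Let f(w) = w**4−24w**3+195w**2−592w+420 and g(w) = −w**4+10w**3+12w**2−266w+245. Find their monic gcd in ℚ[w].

w**2−8w+7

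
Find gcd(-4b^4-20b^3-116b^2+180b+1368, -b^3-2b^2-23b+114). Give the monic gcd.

Repeated division with remainder:
  -4b^4-20b^3-116b^2+180b+1368 = (4b+12)(-b^3-2b^2-23b+114) + (0)
Last nonzero remainder: -b^3-2b^2-23b+114. Dividing through by -1 gives the monic gcd b^3+2b^2+23b-114.

b^3+2b^2+23b-114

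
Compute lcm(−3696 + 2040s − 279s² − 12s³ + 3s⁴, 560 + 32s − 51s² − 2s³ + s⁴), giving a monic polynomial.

−24640 + 2512s + 3028s² − 237s³ − 109s⁴ + 5s⁵ + s⁶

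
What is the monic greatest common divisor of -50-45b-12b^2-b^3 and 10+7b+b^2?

10+7b+b^2

Euclidean algorithm in ℚ[b]:
  -b^3-12b^2-45b-50 = (-b-5)(b^2+7b+10) + (0)
The last nonzero remainder b^2+7b+10 is already monic.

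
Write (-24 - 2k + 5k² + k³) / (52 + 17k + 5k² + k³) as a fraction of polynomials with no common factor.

(-6 + k + k²)/(13 + k + k²)

Repeated division with remainder:
  k³ + 5k² - 2k - 24 = (k³ + 5k² + 17k + 52) + (-19k - 76)
  k³ + 5k² + 17k + 52 = (-(1/19)k² - (1/19)k - 13/19)(-19k - 76) + (0)
Last nonzero remainder: -19k - 76. Dividing through by -19 gives the monic gcd k + 4.
Cancel k + 4 from numerator and denominator to get the reduced form.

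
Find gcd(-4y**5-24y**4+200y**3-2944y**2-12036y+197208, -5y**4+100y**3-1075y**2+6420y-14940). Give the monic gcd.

Apply the Euclidean algorithm:
  -4y**5-24y**4+200y**3-2944y**2-12036y+197208 = ((4/5)y+104/5)(-5y**4+100y**3-1075y**2+6420y-14940) + (-1020y**3+14280y**2-133620y+507960)
  -5y**4+100y**3-1075y**2+6420y-14940 = ((1/204)y-1/34)(-1020y**3+14280y**2-133620y+507960) + (0)
Last nonzero remainder: -1020y**3+14280y**2-133620y+507960. Dividing through by -1020 gives the monic gcd y**3-14y**2+131y-498.

y**3-14y**2+131y-498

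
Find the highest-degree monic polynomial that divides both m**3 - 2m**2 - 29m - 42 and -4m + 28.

m - 7

Euclidean algorithm in ℚ[m]:
  m**3 - 2m**2 - 29m - 42 = (-(1/4)m**2 - (5/4)m - 3/2)(-4m + 28) + (0)
Last nonzero remainder: -4m + 28. Dividing through by -4 gives the monic gcd m - 7.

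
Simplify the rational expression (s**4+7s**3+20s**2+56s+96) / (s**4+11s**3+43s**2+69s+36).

Repeated division with remainder:
  s**4+7s**3+20s**2+56s+96 = (s**4+11s**3+43s**2+69s+36) + (-4s**3-23s**2-13s+60)
  s**4+11s**3+43s**2+69s+36 = (-(1/4)s-21/16)(-4s**3-23s**2-13s+60) + ((153/16)s**2+(1071/16)s+459/4)
  -4s**3-23s**2-13s+60 = (-(64/153)s+80/153)((153/16)s**2+(1071/16)s+459/4) + (0)
Last nonzero remainder: (153/16)s**2+(1071/16)s+459/4. Dividing through by 153/16 gives the monic gcd s**2+7s+12.
Cancel s**2+7s+12 from numerator and denominator to get the reduced form.

(s**2+8)/(s**2+4s+3)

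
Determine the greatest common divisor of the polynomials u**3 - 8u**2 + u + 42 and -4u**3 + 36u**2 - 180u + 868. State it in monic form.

Euclidean algorithm in ℚ[u]:
  u**3 - 8u**2 + u + 42 = (-1/4)(-4u**3 + 36u**2 - 180u + 868) + (u**2 - 44u + 259)
  -4u**3 + 36u**2 - 180u + 868 = (-4u - 140)(u**2 - 44u + 259) + (-5304u + 37128)
  u**2 - 44u + 259 = (-(1/5304)u + 37/5304)(-5304u + 37128) + (0)
Last nonzero remainder: -5304u + 37128. Dividing through by -5304 gives the monic gcd u - 7.

u - 7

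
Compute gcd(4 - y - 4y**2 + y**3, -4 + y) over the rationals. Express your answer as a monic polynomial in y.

By polynomial division,
  y**3 - 4y**2 - y + 4 = (y**2 - 1)(y - 4) + (0)
The last nonzero remainder y - 4 is already monic.

-4 + y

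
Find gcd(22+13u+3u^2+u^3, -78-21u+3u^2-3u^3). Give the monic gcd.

Euclidean algorithm in ℚ[u]:
  u^3+3u^2+13u+22 = (-1/3)(-3u^3+3u^2-21u-78) + (4u^2+6u-4)
  -3u^3+3u^2-21u-78 = (-(3/4)u+15/8)(4u^2+6u-4) + (-(141/4)u-141/2)
  4u^2+6u-4 = (-(16/141)u+8/141)(-(141/4)u-141/2) + (0)
Last nonzero remainder: -(141/4)u-141/2. Dividing through by -141/4 gives the monic gcd u+2.

2+u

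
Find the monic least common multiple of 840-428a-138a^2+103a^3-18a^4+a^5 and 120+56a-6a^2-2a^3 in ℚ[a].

By polynomial division,
  a^5-18a^4+103a^3-138a^2-428a+840 = (-(1/2)a^2+(21/2)a-97)(-2a^3-6a^2+56a+120) + (-1248a^2+3744a+12480)
  -2a^3-6a^2+56a+120 = ((1/624)a+1/104)(-1248a^2+3744a+12480) + (0)
Last nonzero remainder: -1248a^2+3744a+12480. Dividing through by -1248 gives the monic gcd a^2-3a-10.
Then lcm(f, g) = f·g / gcd(f, g); expanding and making the result monic gives the answer.

5040-1728a-1256a^2+480a^3-5a^4-12a^5+a^6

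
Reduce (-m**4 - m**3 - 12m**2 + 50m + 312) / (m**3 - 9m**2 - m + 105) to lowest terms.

Repeated division with remainder:
  -m**4 - m**3 - 12m**2 + 50m + 312 = (-m - 10)(m**3 - 9m**2 - m + 105) + (-103m**2 + 145m + 1362)
  m**3 - 9m**2 - m + 105 = (-(1/103)m + 782/10609)(-103m**2 + 145m + 1362) + ((16287/10609)m + 48861/10609)
  -103m**2 + 145m + 1362 = (-(1092727/16287)m + 4816486/16287)((16287/10609)m + 48861/10609) + (0)
Last nonzero remainder: (16287/10609)m + 48861/10609. Dividing through by 16287/10609 gives the monic gcd m + 3.
Cancel m + 3 from numerator and denominator to get the reduced form.

(-m**3 + 2m**2 - 18m + 104)/(m**2 - 12m + 35)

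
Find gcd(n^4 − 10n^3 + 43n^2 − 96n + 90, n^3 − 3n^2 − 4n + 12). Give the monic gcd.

n − 3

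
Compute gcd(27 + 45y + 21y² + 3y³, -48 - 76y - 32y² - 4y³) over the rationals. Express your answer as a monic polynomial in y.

3 + 4y + y²

Euclidean algorithm in ℚ[y]:
  3y³ + 21y² + 45y + 27 = (-3/4)(-4y³ - 32y² - 76y - 48) + (-3y² - 12y - 9)
  -4y³ - 32y² - 76y - 48 = ((4/3)y + 16/3)(-3y² - 12y - 9) + (0)
Last nonzero remainder: -3y² - 12y - 9. Dividing through by -3 gives the monic gcd y² + 4y + 3.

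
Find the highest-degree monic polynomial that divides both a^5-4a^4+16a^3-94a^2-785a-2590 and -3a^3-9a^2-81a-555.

Apply the Euclidean algorithm:
  a^5-4a^4+16a^3-94a^2-785a-2590 = (-(1/3)a^2+(7/3)a-10/3)(-3a^3-9a^2-81a-555) + (-120a^2+240a-4440)
  -3a^3-9a^2-81a-555 = ((1/40)a+1/8)(-120a^2+240a-4440) + (0)
Last nonzero remainder: -120a^2+240a-4440. Dividing through by -120 gives the monic gcd a^2-2a+37.

a^2-2a+37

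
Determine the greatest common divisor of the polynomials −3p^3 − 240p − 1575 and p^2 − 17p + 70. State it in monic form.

1

Euclidean algorithm in ℚ[p]:
  −3p^3 − 240p − 1575 = (−3p − 51)(p^2 − 17p + 70) + (−897p + 1995)
  p^2 − 17p + 70 = (−(1/897)p + 4418/268203)(−897p + 1995) + (3320100/89401)
  −897p + 1995 = (−(26730899/1106700)p + 1698619/31620)(3320100/89401) + (0)
The last nonzero remainder is the constant 3320100/89401, so the polynomials are coprime and gcd = 1.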